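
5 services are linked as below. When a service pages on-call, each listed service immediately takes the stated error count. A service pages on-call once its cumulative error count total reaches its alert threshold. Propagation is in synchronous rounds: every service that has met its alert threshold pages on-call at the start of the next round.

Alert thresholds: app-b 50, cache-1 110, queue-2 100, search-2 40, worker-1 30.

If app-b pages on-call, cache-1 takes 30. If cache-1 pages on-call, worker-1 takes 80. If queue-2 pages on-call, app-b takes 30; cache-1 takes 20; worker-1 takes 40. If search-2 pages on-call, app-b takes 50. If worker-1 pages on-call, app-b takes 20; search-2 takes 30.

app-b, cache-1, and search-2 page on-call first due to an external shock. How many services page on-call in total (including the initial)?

Round 1 — app-b, cache-1, search-2 page on-call (initial).
  worker-1: +80 → 80 ≥ 30
Round 2 — worker-1 pages on-call.
No further pages.

4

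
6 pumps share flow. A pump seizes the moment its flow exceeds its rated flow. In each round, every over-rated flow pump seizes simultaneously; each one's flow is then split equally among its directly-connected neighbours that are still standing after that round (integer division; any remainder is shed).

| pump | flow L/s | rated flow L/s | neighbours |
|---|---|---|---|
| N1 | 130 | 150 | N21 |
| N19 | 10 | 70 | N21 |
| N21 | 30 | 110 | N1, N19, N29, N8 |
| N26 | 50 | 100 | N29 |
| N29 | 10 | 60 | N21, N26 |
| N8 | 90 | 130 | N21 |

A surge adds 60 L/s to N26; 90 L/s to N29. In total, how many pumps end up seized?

Round 1 — N26 at 110 > 100; N29 at 100 > 60. N26, N29 seize.
  N26 sheds 110 L/s: no online neighbours, lost.
  N29 sheds 100 L/s to N21: 100 each.
    N21: 30+100 = 130 > 110
Round 2 — N21 seizes.
  N21 sheds 130 L/s to N1, N19, N8: 43 each (1 lost).
    N1: 130+43 = 173 > 150
    N19: 10+43 = 53 ≤ 70
    N8: 90+43 = 133 > 130
Round 3 — N1, N8 seize.
  N1 sheds 173 L/s: no online neighbours, lost.
  N8 sheds 133 L/s: no online neighbours, lost.
No further seizures.

5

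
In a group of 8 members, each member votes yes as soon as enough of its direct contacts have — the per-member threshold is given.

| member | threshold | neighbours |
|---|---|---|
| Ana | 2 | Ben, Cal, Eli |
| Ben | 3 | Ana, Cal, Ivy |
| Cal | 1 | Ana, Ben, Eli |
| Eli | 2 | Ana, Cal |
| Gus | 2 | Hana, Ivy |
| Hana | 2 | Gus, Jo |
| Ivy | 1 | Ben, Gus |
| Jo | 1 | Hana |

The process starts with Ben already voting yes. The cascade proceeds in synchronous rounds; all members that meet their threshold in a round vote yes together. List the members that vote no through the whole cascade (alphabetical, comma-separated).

Gus, Hana, Jo

Round 1 — Ben votes yes (initial).
Round 2 — checking thresholds:
  Ana: 1 of 3 neighbours < 2, below threshold.
  Cal: 1 of 3 neighbours ≥ 1, votes yes.
  Ivy: 1 of 2 neighbours ≥ 1, votes yes.
Round 3 — checking thresholds:
  Ana: 2 of 3 neighbours ≥ 2, votes yes.
  Eli: 1 of 2 neighbours < 2, below threshold.
  Gus: 1 of 2 neighbours < 2, below threshold.
Round 4 — checking thresholds:
  Eli: 2 of 2 neighbours ≥ 2, votes yes.
  Gus: 1 of 2 neighbours < 2, below threshold.
Round 5 — no new yes votes; cascade stops.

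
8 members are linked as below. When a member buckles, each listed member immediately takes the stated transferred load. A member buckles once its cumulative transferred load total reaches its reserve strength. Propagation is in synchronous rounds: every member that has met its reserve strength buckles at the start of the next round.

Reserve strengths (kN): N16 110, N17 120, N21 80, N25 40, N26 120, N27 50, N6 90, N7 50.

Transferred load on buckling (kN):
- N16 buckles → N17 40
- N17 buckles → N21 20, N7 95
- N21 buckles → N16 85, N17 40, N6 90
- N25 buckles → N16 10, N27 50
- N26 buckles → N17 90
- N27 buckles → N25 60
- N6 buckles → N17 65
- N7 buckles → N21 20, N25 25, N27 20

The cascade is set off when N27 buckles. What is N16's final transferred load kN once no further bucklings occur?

Round 1 — N27 buckles (initial).
  N25: +60 → 60 ≥ 40
Round 2 — N25 buckles.
  N16: +10 → 10 < 110
No further bucklings.

10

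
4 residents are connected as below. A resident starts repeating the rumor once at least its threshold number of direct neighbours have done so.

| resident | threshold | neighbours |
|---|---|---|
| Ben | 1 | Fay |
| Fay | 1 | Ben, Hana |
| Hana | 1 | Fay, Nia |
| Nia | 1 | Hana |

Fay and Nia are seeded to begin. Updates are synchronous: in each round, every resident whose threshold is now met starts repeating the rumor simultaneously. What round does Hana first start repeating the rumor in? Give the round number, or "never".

2

Round 1 — Fay, Nia start repeating the rumor (initial).
Round 2 — checking thresholds:
  Ben: 1 of 1 neighbours ≥ 1, starts repeating the rumor.
  Hana: 2 of 2 neighbours ≥ 1, starts repeating the rumor.
Round 3 — no new spreads; cascade stops.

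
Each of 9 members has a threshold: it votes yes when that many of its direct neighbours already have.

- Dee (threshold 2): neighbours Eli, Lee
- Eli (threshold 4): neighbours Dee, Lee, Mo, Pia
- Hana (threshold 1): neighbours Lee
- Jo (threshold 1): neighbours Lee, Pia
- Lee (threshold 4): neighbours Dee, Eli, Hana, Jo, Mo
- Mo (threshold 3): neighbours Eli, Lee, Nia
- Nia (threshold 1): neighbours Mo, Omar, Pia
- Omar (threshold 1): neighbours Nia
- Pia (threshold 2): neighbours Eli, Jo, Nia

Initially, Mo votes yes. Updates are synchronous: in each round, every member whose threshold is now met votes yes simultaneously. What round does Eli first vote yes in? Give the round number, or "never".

Round 1 — Mo votes yes (initial).
Round 2 — checking thresholds:
  Eli: 1 of 4 neighbours < 4, holds.
  Lee: 1 of 5 neighbours < 4, holds.
  Nia: 1 of 3 neighbours ≥ 1, votes yes.
Round 3 — checking thresholds:
  Eli: 1 of 4 neighbours < 4, holds.
  Lee: 1 of 5 neighbours < 4, holds.
  Omar: 1 of 1 neighbours ≥ 1, votes yes.
  Pia: 1 of 3 neighbours < 2, holds.
Round 4 — no new yes votes; cascade stops.

never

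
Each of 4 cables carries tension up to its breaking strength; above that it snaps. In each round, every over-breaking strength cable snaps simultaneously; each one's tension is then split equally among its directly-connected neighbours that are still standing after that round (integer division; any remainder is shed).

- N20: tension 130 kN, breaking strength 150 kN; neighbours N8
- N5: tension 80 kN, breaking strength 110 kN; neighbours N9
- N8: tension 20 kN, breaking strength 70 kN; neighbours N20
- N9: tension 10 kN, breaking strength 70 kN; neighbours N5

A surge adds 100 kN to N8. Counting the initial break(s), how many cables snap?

2

Round 1 — N8 at 120 > 70. N8 snaps.
  N8 sheds 120 kN to N20: 120 each.
    N20: 130+120 = 250 > 150
Round 2 — N20 snaps.
  N20 sheds 250 kN: no online neighbours, lost.
No further breaks.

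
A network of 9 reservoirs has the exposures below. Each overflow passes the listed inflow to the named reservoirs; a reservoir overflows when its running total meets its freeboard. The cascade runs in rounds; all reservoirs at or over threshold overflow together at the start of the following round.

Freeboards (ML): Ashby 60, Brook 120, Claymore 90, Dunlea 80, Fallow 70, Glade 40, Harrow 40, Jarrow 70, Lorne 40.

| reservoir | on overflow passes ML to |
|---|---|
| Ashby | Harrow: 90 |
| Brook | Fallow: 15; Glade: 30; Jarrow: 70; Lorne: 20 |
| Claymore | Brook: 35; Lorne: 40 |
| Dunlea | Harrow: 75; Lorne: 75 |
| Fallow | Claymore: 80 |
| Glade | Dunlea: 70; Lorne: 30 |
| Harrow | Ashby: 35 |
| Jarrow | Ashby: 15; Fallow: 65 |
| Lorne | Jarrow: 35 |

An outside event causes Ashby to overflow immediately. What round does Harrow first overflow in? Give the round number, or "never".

Round 1 — Ashby overflows (initial).
  Harrow: +90 → 90 ≥ 40
Round 2 — Harrow overflows.
No further overflows.

2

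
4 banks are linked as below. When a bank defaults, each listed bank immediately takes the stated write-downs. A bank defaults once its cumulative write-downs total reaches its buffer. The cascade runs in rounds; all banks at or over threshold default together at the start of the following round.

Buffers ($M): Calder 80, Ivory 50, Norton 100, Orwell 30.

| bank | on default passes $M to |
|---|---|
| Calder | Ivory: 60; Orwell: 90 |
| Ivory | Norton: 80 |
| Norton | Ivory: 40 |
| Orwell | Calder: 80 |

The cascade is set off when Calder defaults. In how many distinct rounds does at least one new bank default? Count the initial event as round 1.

2

Round 1 — Calder defaults (initial).
  Ivory: +60 → 60 ≥ 50
  Orwell: +90 → 90 ≥ 30
Round 2 — Ivory, Orwell default.
  Norton: +80 → 80 < 100
No further defaults.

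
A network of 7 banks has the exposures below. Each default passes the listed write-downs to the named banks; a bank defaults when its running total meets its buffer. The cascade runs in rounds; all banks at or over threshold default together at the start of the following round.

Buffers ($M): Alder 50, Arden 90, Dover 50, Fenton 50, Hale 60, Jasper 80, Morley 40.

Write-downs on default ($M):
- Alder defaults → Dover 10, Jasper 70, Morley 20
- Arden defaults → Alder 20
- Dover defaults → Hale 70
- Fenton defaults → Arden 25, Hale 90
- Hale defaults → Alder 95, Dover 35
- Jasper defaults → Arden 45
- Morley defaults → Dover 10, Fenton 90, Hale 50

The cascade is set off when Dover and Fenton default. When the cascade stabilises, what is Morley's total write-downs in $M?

Round 1 — Dover, Fenton default (initial).
  Arden: +25 → 25 < 90
  Hale: +70+90 → 160 ≥ 60
Round 2 — Hale defaults.
  Alder: +95 → 95 ≥ 50
Round 3 — Alder defaults.
  Jasper: +70 → 70 < 80
  Morley: +20 → 20 < 40
No further defaults.

20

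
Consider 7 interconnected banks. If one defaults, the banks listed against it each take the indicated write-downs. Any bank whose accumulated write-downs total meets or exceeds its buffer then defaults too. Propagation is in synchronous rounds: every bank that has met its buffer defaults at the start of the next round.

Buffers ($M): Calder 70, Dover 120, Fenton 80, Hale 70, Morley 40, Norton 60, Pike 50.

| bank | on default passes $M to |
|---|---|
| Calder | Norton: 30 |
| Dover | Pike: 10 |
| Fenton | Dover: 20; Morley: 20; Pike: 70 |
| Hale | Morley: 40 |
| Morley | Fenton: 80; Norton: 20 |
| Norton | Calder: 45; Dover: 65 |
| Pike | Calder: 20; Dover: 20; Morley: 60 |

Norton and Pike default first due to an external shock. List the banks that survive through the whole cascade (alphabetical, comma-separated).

Calder, Dover, Hale

Round 1 — Norton, Pike default (initial).
  Calder: +45+20 → 65 < 70
  Dover: +65+20 → 85 < 120
  Morley: +60 → 60 ≥ 40
Round 2 — Morley defaults.
  Fenton: +80 → 80 ≥ 80
Round 3 — Fenton defaults.
  Dover: +20 → 105 < 120
No further defaults.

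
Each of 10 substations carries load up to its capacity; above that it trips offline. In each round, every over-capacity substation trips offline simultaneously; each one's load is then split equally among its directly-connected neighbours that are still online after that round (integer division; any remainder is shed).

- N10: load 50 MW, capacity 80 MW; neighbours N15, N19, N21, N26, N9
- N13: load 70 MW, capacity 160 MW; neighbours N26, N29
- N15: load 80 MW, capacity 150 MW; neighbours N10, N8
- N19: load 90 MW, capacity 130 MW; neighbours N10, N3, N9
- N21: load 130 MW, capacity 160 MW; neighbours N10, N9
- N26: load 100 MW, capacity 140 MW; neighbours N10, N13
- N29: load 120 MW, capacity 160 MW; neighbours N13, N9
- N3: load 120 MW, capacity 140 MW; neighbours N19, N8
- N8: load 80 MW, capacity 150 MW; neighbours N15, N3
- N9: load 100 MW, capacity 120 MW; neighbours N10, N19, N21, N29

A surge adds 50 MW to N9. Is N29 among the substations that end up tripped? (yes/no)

no

Round 1 — N9 at 150 > 120. N9 trips offline.
  N9 sheds 150 MW to N10, N19, N21, N29: 37 each (2 lost).
    N10: 50+37 = 87 > 80
    N19: 90+37 = 127 ≤ 130
    N21: 130+37 = 167 > 160
    N29: 120+37 = 157 ≤ 160
Round 2 — N10, N21 trip offline.
  N10 sheds 87 MW to N15, N19, N26: 29 each.
    N15: 80+29 = 109 ≤ 150
    N19: 127+29 = 156 > 130
    N26: 100+29 = 129 ≤ 140
  N21 sheds 167 MW: no online neighbours, lost.
Round 3 — N19 trips offline.
  N19 sheds 156 MW to N3: 156 each.
    N3: 120+156 = 276 > 140
Round 4 — N3 trips offline.
  N3 sheds 276 MW to N8: 276 each.
    N8: 80+276 = 356 > 150
Round 5 — N8 trips offline.
  N8 sheds 356 MW to N15: 356 each.
    N15: 109+356 = 465 > 150
Round 6 — N15 trips offline.
  N15 sheds 465 MW: no online neighbours, lost.
No further trips.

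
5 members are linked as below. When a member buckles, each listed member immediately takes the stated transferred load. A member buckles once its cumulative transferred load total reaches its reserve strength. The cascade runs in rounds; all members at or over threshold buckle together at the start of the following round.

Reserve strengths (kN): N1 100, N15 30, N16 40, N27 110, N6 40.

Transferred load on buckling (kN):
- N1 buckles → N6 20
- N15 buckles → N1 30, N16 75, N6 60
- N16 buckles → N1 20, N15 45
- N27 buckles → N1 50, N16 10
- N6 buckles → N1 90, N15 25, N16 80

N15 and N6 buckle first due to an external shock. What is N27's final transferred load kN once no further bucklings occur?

Round 1 — N15, N6 buckle (initial).
  N1: +30+90 → 120 ≥ 100
  N16: +75+80 → 155 ≥ 40
Round 2 — N1, N16 buckle.
No further bucklings.

0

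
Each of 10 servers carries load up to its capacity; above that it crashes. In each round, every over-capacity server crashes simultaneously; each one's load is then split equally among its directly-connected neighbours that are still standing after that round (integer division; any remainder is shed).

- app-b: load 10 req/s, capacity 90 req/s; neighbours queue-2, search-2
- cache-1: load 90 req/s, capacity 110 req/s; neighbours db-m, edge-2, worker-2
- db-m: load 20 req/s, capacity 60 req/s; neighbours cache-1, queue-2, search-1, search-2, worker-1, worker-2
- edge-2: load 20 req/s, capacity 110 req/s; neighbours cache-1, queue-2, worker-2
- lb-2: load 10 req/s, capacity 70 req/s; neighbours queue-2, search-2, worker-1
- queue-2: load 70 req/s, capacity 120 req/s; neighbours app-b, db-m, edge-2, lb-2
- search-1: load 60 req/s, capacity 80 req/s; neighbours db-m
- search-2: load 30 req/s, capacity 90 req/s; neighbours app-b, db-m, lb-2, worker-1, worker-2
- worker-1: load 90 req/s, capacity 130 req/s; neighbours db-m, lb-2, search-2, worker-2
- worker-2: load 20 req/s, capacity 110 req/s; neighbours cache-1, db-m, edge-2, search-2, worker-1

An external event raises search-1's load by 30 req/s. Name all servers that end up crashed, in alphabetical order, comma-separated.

Round 1 — search-1 at 90 > 80. search-1 crashes.
  search-1 sheds 90 req/s to db-m: 90 each.
    db-m: 20+90 = 110 > 60
Round 2 — db-m crashes.
  db-m sheds 110 req/s to cache-1, queue-2, search-2, worker-1, worker-2: 22 each.
    cache-1: 90+22 = 112 > 110
    queue-2: 70+22 = 92 ≤ 120
    search-2: 30+22 = 52 ≤ 90
    worker-1: 90+22 = 112 ≤ 130
    worker-2: 20+22 = 42 ≤ 110
Round 3 — cache-1 crashes.
  cache-1 sheds 112 req/s to edge-2, worker-2: 56 each.
    edge-2: 20+56 = 76 ≤ 110
    worker-2: 42+56 = 98 ≤ 110
No further crashes.

cache-1, db-m, search-1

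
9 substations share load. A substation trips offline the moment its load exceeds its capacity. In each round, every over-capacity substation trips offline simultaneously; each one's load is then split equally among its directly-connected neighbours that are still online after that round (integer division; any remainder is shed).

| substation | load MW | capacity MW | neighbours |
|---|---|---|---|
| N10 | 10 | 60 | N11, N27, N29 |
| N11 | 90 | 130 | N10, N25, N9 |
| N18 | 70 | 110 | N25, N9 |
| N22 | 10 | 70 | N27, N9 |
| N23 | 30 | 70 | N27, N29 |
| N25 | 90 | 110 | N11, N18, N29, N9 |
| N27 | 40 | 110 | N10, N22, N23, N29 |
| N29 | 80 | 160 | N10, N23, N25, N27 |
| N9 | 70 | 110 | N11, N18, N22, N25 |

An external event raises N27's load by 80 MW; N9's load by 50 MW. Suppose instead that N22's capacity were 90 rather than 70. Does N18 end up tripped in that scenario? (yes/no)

With N22's capacity at 90:
Round 1 — N27 at 120 > 110; N9 at 120 > 110. N27, N9 trip offline.
  N27 sheds 120 MW to N10, N22, N23, N29: 30 each.
    N10: 10+30 = 40 ≤ 60
    N22: 10+30 = 40 ≤ 90
    N23: 30+30 = 60 ≤ 70
    N29: 80+30 = 110 ≤ 160
  N9 sheds 120 MW to N11, N18, N22, N25: 30 each.
    N11: 90+30 = 120 ≤ 130
    N18: 70+30 = 100 ≤ 110
    N22: 40+30 = 70 ≤ 90
    N25: 90+30 = 120 > 110
Round 2 — N25 trips offline.
  N25 sheds 120 MW to N11, N18, N29: 40 each.
    N11: 120+40 = 160 > 130
    N18: 100+40 = 140 > 110
    N29: 110+40 = 150 ≤ 160
Round 3 — N11, N18 trip offline.
  N11 sheds 160 MW to N10: 160 each.
    N10: 40+160 = 200 > 60
  N18 sheds 140 MW: no online neighbours, lost.
Round 4 — N10 trips offline.
  N10 sheds 200 MW to N29: 200 each.
    N29: 150+200 = 350 > 160
Round 5 — N29 trips offline.
  N29 sheds 350 MW to N23: 350 each.
    N23: 60+350 = 410 > 70
Round 6 — N23 trips offline.
  N23 sheds 410 MW: no online neighbours, lost.
No further trips.

yes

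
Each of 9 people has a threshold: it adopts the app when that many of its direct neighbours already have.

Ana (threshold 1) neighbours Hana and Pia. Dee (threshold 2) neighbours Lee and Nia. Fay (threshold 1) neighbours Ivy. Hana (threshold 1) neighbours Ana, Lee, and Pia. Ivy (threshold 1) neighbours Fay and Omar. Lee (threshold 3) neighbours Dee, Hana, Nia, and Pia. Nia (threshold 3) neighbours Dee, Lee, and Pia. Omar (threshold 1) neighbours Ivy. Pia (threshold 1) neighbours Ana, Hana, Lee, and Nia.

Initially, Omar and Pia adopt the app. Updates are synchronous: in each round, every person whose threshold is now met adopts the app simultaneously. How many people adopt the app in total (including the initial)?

6

Round 1 — Omar, Pia adopt the app (initial).
Round 2 — checking thresholds:
  Ana: 1 of 2 neighbours ≥ 1, adopts the app.
  Hana: 1 of 3 neighbours ≥ 1, adopts the app.
  Ivy: 1 of 2 neighbours ≥ 1, adopts the app.
  Lee: 1 of 4 neighbours < 3, below threshold.
  Nia: 1 of 3 neighbours < 3, below threshold.
Round 3 — checking thresholds:
  Fay: 1 of 1 neighbours ≥ 1, adopts the app.
  Lee: 2 of 4 neighbours < 3, below threshold.
  Nia: 1 of 3 neighbours < 3, below threshold.
Round 4 — no new adoptions; cascade stops.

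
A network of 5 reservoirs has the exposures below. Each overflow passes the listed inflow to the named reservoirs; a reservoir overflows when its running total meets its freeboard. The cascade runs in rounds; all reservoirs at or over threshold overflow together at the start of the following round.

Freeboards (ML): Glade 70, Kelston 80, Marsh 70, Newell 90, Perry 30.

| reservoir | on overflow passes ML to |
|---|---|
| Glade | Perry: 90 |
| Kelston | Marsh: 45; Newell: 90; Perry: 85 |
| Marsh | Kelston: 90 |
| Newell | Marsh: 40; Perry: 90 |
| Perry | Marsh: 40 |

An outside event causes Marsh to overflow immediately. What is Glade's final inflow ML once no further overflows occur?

Round 1 — Marsh overflows (initial).
  Kelston: +90 → 90 ≥ 80
Round 2 — Kelston overflows.
  Newell: +90 → 90 ≥ 90
  Perry: +85 → 85 ≥ 30
Round 3 — Newell, Perry overflow.
No further overflows.

0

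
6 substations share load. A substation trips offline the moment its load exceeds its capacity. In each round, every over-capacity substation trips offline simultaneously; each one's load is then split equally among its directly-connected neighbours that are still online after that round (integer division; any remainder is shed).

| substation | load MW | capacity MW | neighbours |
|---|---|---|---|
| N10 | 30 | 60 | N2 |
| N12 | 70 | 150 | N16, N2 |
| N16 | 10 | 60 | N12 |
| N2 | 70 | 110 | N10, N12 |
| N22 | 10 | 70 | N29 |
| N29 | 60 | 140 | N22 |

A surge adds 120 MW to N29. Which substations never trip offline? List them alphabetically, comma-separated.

Round 1 — N29 at 180 > 140. N29 trips offline.
  N29 sheds 180 MW to N22: 180 each.
    N22: 10+180 = 190 > 70
Round 2 — N22 trips offline.
  N22 sheds 190 MW: no online neighbours, lost.
No further trips.

N10, N12, N16, N2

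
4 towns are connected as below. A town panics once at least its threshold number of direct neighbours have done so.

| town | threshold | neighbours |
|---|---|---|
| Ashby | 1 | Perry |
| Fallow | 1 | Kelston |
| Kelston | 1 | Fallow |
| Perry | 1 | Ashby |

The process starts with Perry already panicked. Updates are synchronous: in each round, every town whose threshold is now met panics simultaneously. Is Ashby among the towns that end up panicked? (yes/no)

Round 1 — Perry panics (initial).
Round 2 — checking thresholds:
  Ashby: 1 of 1 neighbours ≥ 1, panics.
Round 3 — no new panics; cascade stops.

yes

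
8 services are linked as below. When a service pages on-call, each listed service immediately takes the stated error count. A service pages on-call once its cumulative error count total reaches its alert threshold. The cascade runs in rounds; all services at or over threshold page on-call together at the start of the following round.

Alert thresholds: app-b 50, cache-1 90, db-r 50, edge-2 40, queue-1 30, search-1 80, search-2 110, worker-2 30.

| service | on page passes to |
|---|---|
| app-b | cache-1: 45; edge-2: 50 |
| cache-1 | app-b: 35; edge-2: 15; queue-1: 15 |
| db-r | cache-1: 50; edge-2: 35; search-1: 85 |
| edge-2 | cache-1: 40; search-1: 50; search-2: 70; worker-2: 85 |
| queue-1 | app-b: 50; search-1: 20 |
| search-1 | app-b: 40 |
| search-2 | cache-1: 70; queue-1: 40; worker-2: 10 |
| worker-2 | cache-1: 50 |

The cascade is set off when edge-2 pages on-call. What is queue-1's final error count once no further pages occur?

Round 1 — edge-2 pages on-call (initial).
  cache-1: +40 → 40 < 90
  search-1: +50 → 50 < 80
  search-2: +70 → 70 < 110
  worker-2: +85 → 85 ≥ 30
Round 2 — worker-2 pages on-call.
  cache-1: +50 → 90 ≥ 90
Round 3 — cache-1 pages on-call.
  app-b: +35 → 35 < 50
  queue-1: +15 → 15 < 30
No further pages.

15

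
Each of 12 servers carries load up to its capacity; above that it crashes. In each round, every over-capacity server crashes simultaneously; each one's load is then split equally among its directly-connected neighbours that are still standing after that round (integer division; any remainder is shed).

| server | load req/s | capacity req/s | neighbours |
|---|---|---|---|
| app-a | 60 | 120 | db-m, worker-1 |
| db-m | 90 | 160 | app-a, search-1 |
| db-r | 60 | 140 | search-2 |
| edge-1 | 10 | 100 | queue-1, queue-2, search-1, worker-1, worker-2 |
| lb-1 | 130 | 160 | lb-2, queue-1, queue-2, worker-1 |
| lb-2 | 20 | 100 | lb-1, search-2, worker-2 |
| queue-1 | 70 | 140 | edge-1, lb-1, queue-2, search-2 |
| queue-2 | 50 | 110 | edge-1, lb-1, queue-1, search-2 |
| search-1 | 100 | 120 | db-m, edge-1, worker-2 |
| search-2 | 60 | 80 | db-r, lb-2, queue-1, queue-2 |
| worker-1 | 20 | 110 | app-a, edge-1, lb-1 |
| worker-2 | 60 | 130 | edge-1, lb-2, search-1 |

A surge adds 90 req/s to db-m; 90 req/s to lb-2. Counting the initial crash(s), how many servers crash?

11

Round 1 — db-m at 180 > 160; lb-2 at 110 > 100. db-m, lb-2 crash.
  db-m sheds 180 req/s to app-a, search-1: 90 each.
    app-a: 60+90 = 150 > 120
    search-1: 100+90 = 190 > 120
  lb-2 sheds 110 req/s to lb-1, search-2, worker-2: 36 each (2 lost).
    lb-1: 130+36 = 166 > 160
    search-2: 60+36 = 96 > 80
    worker-2: 60+36 = 96 ≤ 130
Round 2 — app-a, lb-1, search-1, search-2 crash.
  app-a sheds 150 req/s to worker-1: 150 each.
    worker-1: 20+150 = 170 > 110
  lb-1 sheds 166 req/s to queue-1, queue-2, worker-1: 55 each (1 lost).
    queue-1: 70+55 = 125 ≤ 140
    queue-2: 50+55 = 105 ≤ 110
    worker-1: 170+55 = 225 > 110
  search-1 sheds 190 req/s to edge-1, worker-2: 95 each.
    edge-1: 10+95 = 105 > 100
    worker-2: 96+95 = 191 > 130
  search-2 sheds 96 req/s to db-r, queue-1, queue-2: 32 each.
    db-r: 60+32 = 92 ≤ 140
    queue-1: 125+32 = 157 > 140
    queue-2: 105+32 = 137 > 110
Round 3 — edge-1, queue-1, queue-2, worker-1, worker-2 crash.
  edge-1 sheds 105 req/s: no online neighbours, lost.
  queue-1 sheds 157 req/s: no online neighbours, lost.
  queue-2 sheds 137 req/s: no online neighbours, lost.
  worker-1 sheds 225 req/s: no online neighbours, lost.
  worker-2 sheds 191 req/s: no online neighbours, lost.
No further crashes.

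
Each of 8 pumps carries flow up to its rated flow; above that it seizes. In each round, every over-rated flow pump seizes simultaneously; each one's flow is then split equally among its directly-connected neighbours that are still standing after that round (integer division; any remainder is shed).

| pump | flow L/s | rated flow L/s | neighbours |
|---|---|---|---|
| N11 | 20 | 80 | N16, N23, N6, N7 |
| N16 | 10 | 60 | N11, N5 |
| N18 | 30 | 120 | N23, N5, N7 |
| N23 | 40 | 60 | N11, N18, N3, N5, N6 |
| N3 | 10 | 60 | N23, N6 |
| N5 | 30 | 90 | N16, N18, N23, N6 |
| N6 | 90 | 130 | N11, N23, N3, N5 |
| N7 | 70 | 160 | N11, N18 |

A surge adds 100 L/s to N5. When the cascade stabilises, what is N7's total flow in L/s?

124

Round 1 — N5 at 130 > 90. N5 seizes.
  N5 sheds 130 L/s to N16, N18, N23, N6: 32 each (2 lost).
    N16: 10+32 = 42 ≤ 60
    N18: 30+32 = 62 ≤ 120
    N23: 40+32 = 72 > 60
    N6: 90+32 = 122 ≤ 130
Round 2 — N23 seizes.
  N23 sheds 72 L/s to N11, N18, N3, N6: 18 each.
    N11: 20+18 = 38 ≤ 80
    N18: 62+18 = 80 ≤ 120
    N3: 10+18 = 28 ≤ 60
    N6: 122+18 = 140 > 130
Round 3 — N6 seizes.
  N6 sheds 140 L/s to N11, N3: 70 each.
    N11: 38+70 = 108 > 80
    N3: 28+70 = 98 > 60
Round 4 — N11, N3 seize.
  N11 sheds 108 L/s to N16, N7: 54 each.
    N16: 42+54 = 96 > 60
    N7: 70+54 = 124 ≤ 160
  N3 sheds 98 L/s: no online neighbours, lost.
Round 5 — N16 seizes.
  N16 sheds 96 L/s: no online neighbours, lost.
No further seizures.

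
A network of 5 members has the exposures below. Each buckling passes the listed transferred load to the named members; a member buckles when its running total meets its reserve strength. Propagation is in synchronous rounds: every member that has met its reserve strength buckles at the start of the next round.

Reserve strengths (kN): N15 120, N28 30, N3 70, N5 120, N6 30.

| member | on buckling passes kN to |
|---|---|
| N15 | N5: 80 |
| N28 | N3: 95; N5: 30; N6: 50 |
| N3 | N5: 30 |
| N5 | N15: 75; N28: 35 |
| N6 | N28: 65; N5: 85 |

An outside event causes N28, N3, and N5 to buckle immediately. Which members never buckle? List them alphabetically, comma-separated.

Round 1 — N28, N3, N5 buckle (initial).
  N15: +75 → 75 < 120
  N6: +50 → 50 ≥ 30
Round 2 — N6 buckles.
No further bucklings.

N15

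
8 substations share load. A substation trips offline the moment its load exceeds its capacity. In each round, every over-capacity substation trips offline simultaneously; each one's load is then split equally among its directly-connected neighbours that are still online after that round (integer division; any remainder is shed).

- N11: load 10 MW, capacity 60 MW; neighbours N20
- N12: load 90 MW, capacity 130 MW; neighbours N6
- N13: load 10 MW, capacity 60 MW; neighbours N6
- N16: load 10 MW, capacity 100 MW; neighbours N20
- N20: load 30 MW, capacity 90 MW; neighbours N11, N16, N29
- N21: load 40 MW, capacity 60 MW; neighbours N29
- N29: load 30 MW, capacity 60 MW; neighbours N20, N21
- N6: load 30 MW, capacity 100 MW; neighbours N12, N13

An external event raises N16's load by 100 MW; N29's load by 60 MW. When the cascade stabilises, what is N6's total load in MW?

Round 1 — N16 at 110 > 100; N29 at 90 > 60. N16, N29 trip offline.
  N16 sheds 110 MW to N20: 110 each.
    N20: 30+110 = 140 > 90
  N29 sheds 90 MW to N20, N21: 45 each.
    N20: 140+45 = 185 > 90
    N21: 40+45 = 85 > 60
Round 2 — N20, N21 trip offline.
  N20 sheds 185 MW to N11: 185 each.
    N11: 10+185 = 195 > 60
  N21 sheds 85 MW: no online neighbours, lost.
Round 3 — N11 trips offline.
  N11 sheds 195 MW: no online neighbours, lost.
No further trips.

30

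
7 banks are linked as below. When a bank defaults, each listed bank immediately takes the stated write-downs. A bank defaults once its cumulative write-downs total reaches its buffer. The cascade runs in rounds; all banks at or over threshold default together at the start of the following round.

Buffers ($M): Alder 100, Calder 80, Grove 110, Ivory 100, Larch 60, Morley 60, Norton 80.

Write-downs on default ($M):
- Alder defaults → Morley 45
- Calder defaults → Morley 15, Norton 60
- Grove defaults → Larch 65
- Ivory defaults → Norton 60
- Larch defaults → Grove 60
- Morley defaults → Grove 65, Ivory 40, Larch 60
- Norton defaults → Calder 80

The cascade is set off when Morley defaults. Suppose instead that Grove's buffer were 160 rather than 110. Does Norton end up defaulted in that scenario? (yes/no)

With Grove's buffer at 160:
Round 1 — Morley defaults (initial).
  Grove: +65 → 65 < 160
  Ivory: +40 → 40 < 100
  Larch: +60 → 60 ≥ 60
Round 2 — Larch defaults.
  Grove: +60 → 125 < 160
No further defaults.

no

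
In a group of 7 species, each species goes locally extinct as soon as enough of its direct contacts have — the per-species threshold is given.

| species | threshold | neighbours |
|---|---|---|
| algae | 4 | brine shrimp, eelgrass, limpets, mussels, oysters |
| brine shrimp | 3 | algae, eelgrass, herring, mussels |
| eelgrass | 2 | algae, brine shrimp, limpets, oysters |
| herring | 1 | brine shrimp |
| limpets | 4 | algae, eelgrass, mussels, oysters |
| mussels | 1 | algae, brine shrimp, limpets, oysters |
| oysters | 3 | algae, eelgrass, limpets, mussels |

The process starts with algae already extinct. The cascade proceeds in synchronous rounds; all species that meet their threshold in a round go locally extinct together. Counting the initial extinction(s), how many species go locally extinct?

2

Round 1 — algae goes locally extinct (initial).
Round 2 — checking thresholds:
  brine shrimp: 1 of 4 neighbours < 3, not yet.
  eelgrass: 1 of 4 neighbours < 2, not yet.
  limpets: 1 of 4 neighbours < 4, not yet.
  mussels: 1 of 4 neighbours ≥ 1, goes locally extinct.
  oysters: 1 of 4 neighbours < 3, not yet.
Round 3 — no new extinctions; cascade stops.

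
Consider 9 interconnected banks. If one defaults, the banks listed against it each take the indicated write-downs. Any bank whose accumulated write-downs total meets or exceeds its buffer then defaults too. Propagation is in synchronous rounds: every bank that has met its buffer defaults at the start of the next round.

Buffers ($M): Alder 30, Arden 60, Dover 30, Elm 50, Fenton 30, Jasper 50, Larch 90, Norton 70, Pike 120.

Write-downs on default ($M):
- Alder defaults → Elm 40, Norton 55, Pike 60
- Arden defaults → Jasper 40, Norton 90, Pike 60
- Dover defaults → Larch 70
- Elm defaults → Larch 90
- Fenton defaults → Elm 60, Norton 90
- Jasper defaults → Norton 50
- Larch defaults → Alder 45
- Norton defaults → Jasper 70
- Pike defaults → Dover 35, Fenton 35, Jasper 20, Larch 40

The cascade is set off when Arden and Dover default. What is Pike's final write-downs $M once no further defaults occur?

Round 1 — Arden, Dover default (initial).
  Jasper: +40 → 40 < 50
  Larch: +70 → 70 < 90
  Norton: +90 → 90 ≥ 70
  Pike: +60 → 60 < 120
Round 2 — Norton defaults.
  Jasper: +70 → 110 ≥ 50
Round 3 — Jasper defaults.
No further defaults.

60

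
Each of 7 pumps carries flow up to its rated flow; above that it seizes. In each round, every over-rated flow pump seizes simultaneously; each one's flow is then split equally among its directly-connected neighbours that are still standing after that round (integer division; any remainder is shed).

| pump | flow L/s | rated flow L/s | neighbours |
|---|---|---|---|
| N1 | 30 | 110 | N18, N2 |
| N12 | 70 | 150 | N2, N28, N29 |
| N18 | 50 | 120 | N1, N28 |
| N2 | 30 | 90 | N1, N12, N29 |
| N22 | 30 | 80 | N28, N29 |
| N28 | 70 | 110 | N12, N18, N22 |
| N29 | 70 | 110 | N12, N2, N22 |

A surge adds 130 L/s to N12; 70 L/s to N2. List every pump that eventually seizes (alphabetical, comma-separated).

Round 1 — N12 at 200 > 150; N2 at 100 > 90. N12, N2 seize.
  N12 sheds 200 L/s to N28, N29: 100 each.
    N28: 70+100 = 170 > 110
    N29: 70+100 = 170 > 110
  N2 sheds 100 L/s to N1, N29: 50 each.
    N1: 30+50 = 80 ≤ 110
    N29: 170+50 = 220 > 110
Round 2 — N28, N29 seize.
  N28 sheds 170 L/s to N18, N22: 85 each.
    N18: 50+85 = 135 > 120
    N22: 30+85 = 115 > 80
  N29 sheds 220 L/s to N22: 220 each.
    N22: 115+220 = 335 > 80
Round 3 — N18, N22 seize.
  N18 sheds 135 L/s to N1: 135 each.
    N1: 80+135 = 215 > 110
  N22 sheds 335 L/s: no online neighbours, lost.
Round 4 — N1 seizes.
  N1 sheds 215 L/s: no online neighbours, lost.
No further seizures.

N1, N12, N18, N2, N22, N28, N29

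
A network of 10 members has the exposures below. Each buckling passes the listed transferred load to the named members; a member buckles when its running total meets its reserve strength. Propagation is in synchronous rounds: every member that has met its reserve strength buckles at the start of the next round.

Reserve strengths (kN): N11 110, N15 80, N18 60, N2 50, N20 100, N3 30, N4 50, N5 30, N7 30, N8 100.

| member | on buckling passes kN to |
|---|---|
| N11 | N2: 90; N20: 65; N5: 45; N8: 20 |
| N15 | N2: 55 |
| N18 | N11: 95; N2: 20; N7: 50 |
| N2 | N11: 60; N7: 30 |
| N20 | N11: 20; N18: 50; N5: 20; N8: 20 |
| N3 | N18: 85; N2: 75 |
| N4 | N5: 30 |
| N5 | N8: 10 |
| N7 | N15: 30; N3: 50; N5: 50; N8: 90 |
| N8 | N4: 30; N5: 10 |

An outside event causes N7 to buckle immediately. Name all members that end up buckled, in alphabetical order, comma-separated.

Round 1 — N7 buckles (initial).
  N15: +30 → 30 < 80
  N3: +50 → 50 ≥ 30
  N5: +50 → 50 ≥ 30
  N8: +90 → 90 < 100
Round 2 — N3, N5 buckle.
  N18: +85 → 85 ≥ 60
  N2: +75 → 75 ≥ 50
  N8: +10 → 100 ≥ 100
Round 3 — N18, N2, N8 buckle.
  N11: +95+60 → 155 ≥ 110
  N4: +30 → 30 < 50
Round 4 — N11 buckles.
  N20: +65 → 65 < 100
No further bucklings.

N11, N18, N2, N3, N5, N7, N8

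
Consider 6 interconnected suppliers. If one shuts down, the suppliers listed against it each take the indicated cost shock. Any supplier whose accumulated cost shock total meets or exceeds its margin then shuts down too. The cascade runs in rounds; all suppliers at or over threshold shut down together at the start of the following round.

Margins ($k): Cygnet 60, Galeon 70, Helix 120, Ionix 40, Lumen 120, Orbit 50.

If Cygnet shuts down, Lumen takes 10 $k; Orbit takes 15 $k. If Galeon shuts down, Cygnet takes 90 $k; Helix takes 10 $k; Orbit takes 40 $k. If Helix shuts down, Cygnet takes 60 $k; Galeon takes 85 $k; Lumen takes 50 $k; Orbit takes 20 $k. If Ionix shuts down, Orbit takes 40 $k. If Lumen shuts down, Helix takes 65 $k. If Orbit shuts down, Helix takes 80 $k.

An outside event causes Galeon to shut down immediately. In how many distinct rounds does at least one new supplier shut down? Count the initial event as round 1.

3

Round 1 — Galeon shuts down (initial).
  Cygnet: +90 → 90 ≥ 60
  Helix: +10 → 10 < 120
  Orbit: +40 → 40 < 50
Round 2 — Cygnet shuts down.
  Lumen: +10 → 10 < 120
  Orbit: +15 → 55 ≥ 50
Round 3 — Orbit shuts down.
  Helix: +80 → 90 < 120
No further shutdowns.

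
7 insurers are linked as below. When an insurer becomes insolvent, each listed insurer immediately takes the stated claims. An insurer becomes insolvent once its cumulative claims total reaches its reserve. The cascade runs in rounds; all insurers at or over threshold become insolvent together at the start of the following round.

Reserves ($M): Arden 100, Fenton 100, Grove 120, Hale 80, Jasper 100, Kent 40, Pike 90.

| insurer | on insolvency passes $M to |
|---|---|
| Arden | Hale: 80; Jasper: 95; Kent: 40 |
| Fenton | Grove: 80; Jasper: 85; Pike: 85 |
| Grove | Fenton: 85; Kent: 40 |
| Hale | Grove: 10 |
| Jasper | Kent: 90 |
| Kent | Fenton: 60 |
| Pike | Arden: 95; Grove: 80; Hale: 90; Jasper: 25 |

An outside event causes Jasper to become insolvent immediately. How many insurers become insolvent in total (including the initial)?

2

Round 1 — Jasper becomes insolvent (initial).
  Kent: +90 → 90 ≥ 40
Round 2 — Kent becomes insolvent.
  Fenton: +60 → 60 < 100
No further insolvencies.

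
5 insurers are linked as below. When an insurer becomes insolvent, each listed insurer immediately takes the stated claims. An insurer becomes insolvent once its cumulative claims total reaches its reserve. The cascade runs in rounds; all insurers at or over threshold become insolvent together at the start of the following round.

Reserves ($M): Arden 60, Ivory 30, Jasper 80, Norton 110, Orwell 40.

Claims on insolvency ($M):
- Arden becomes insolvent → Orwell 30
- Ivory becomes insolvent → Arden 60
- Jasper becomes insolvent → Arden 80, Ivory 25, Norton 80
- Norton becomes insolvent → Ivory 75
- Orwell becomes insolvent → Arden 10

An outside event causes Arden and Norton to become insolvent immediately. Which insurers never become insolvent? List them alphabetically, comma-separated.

Jasper, Orwell

Round 1 — Arden, Norton become insolvent (initial).
  Ivory: +75 → 75 ≥ 30
  Orwell: +30 → 30 < 40
Round 2 — Ivory becomes insolvent.
No further insolvencies.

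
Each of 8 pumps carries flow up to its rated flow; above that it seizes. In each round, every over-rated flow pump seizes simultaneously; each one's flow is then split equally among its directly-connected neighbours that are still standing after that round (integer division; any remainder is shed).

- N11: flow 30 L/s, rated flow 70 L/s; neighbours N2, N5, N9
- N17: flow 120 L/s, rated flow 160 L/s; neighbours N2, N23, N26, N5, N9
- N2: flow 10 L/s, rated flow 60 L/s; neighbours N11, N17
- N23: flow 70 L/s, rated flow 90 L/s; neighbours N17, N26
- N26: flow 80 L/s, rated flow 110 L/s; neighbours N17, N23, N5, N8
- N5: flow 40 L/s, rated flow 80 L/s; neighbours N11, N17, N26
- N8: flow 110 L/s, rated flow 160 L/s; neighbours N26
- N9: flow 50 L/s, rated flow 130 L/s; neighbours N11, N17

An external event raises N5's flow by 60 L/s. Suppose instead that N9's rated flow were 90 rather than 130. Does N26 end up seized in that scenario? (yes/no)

yes

With N9's rated flow at 90:
Round 1 — N5 at 100 > 80. N5 seizes.
  N5 sheds 100 L/s to N11, N17, N26: 33 each (1 lost).
    N11: 30+33 = 63 ≤ 70
    N17: 120+33 = 153 ≤ 160
    N26: 80+33 = 113 > 110
Round 2 — N26 seizes.
  N26 sheds 113 L/s to N17, N23, N8: 37 each (2 lost).
    N17: 153+37 = 190 > 160
    N23: 70+37 = 107 > 90
    N8: 110+37 = 147 ≤ 160
Round 3 — N17, N23 seize.
  N17 sheds 190 L/s to N2, N9: 95 each.
    N2: 10+95 = 105 > 60
    N9: 50+95 = 145 > 90
  N23 sheds 107 L/s: no online neighbours, lost.
Round 4 — N2, N9 seize.
  N2 sheds 105 L/s to N11: 105 each.
    N11: 63+105 = 168 > 70
  N9 sheds 145 L/s to N11: 145 each.
    N11: 168+145 = 313 > 70
Round 5 — N11 seizes.
  N11 sheds 313 L/s: no online neighbours, lost.
No further seizures.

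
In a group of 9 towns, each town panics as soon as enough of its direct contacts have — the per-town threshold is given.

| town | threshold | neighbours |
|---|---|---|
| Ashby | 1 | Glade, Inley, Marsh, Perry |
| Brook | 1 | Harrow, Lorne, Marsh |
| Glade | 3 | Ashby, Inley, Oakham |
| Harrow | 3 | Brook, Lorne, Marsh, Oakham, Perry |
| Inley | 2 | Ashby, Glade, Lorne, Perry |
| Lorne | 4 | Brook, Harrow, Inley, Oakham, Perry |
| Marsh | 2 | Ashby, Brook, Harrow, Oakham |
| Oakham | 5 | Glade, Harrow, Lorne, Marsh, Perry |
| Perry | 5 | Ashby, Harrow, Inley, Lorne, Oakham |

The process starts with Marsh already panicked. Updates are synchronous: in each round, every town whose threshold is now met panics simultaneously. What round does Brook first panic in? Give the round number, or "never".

Round 1 — Marsh panics (initial).
Round 2 — checking thresholds:
  Ashby: 1 of 4 neighbours ≥ 1, panics.
  Brook: 1 of 3 neighbours ≥ 1, panics.
  Harrow: 1 of 5 neighbours < 3, holds.
  Oakham: 1 of 5 neighbours < 5, holds.
Round 3 — no new panics; cascade stops.

2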